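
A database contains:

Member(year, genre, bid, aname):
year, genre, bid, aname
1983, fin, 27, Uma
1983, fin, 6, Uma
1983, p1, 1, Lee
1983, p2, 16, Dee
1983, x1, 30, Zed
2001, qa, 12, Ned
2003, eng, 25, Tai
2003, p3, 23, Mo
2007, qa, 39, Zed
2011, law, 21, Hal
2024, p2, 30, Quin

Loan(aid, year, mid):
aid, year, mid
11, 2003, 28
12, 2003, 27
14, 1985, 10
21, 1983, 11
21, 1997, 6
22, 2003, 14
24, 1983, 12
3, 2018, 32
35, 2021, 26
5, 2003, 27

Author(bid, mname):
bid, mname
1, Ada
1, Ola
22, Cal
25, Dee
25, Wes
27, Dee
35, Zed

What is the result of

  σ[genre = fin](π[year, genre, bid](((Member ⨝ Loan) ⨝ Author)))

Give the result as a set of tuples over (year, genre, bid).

Member ⋈ Loan (natural join on year): {(1983, fin, 27, Uma, 21, 11), (1983, fin, 27, Uma, 24, 12), (1983, fin, 6, Uma, 21, 11), (1983, fin, 6, Uma, 24, 12), (1983, p1, 1, Lee, 21, 11), (1983, p1, 1, Lee, 24, 12), (1983, p2, 16, Dee, 21, 11), (1983, p2, 16, Dee, 24, 12), (1983, x1, 30, Zed, 21, 11), (1983, x1, 30, Zed, 24, 12), (2003, eng, 25, Tai, 11, 28), (2003, eng, 25, Tai, 12, 27), (2003, eng, 25, Tai, 22, 14), (2003, eng, 25, Tai, 5, 27), (2003, p3, 23, Mo, 11, 28), (2003, p3, 23, Mo, 12, 27), (2003, p3, 23, Mo, 22, 14), (2003, p3, 23, Mo, 5, 27)}
(Member ⨝ Loan) ⋈ Author (natural join on bid): {(1983, fin, 27, Uma, 21, 11, Dee), (1983, fin, 27, Uma, 24, 12, Dee), (1983, p1, 1, Lee, 21, 11, Ada), (1983, p1, 1, Lee, 21, 11, Ola), (1983, p1, 1, Lee, 24, 12, Ada), (1983, p1, 1, Lee, 24, 12, Ola), (2003, eng, 25, Tai, 11, 28, Dee), (2003, eng, 25, Tai, 11, 28, Wes), (2003, eng, 25, Tai, 12, 27, Dee), (2003, eng, 25, Tai, 12, 27, Wes), (2003, eng, 25, Tai, 22, 14, Dee), (2003, eng, 25, Tai, 22, 14, Wes), (2003, eng, 25, Tai, 5, 27, Dee), (2003, eng, 25, Tai, 5, 27, Wes)}
π[year, genre, bid]: project onto (year, genre, bid) (11 duplicate(s) eliminated) → {(1983, fin, 27), (1983, p1, 1), (2003, eng, 25)}
Filtering on genre = fin leaves {(1983, fin, 27)}.

{(1983, fin, 27)}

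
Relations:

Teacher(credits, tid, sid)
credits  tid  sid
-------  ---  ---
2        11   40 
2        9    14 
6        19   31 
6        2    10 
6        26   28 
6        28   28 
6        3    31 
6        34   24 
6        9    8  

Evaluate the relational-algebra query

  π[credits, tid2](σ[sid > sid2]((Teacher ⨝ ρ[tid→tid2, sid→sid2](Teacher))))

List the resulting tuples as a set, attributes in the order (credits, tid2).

{(2, 9), (6, 2), (6, 26), (6, 28), (6, 34), (6, 9)}

ρ[tid→tid2, sid→sid2]: schema becomes (credits, tid2, sid2); tuples unchanged.
Joining Teacher and ρ[tid→tid2, sid→sid2](Teacher) on credits yields {(2, 11, 40, 11, 40), (2, 11, 40, 9, 14), (2, 9, 14, 11, 40), (2, 9, 14, 9, 14), (6, 19, 31, 19, 31), (6, 19, 31, 2, 10), (6, 19, 31, 26, 28), (6, 19, 31, 28, 28), (6, 19, 31, 3, 31), (6, 19, 31, 34, 24), (6, 19, 31, 9, 8), (6, 2, 10, 19, 31), (6, 2, 10, 2, 10), (6, 2, 10, 26, 28), (6, 2, 10, 28, 28), (6, 2, 10, 3, 31), (6, 2, 10, 34, 24), (6, 2, 10, 9, 8), (6, 26, 28, 19, 31), (6, 26, 28, 2, 10), (6, 26, 28, 26, 28), (6, 26, 28, 28, 28), (6, 26, 28, 3, 31), (6, 26, 28, 34, 24), (6, 26, 28, 9, 8), (6, 28, 28, 19, 31), (6, 28, 28, 2, 10), (6, 28, 28, 26, 28), (6, 28, 28, 28, 28), (6, 28, 28, 3, 31), (6, 28, 28, 34, 24), (6, 28, 28, 9, 8), (6, 3, 31, 19, 31), (6, 3, 31, 2, 10), (6, 3, 31, 26, 28), (6, 3, 31, 28, 28), (6, 3, 31, 3, 31), (6, 3, 31, 34, 24), (6, 3, 31, 9, 8), (6, 34, 24, 19, 31), (6, 34, 24, 2, 10), (6, 34, 24, 26, 28), (6, 34, 24, 28, 28), (6, 34, 24, 3, 31), (6, 34, 24, 34, 24), (6, 34, 24, 9, 8), (6, 9, 8, 19, 31), (6, 9, 8, 2, 10), (6, 9, 8, 26, 28), (6, 9, 8, 28, 28), (6, 9, 8, 3, 31), (6, 9, 8, 34, 24), (6, 9, 8, 9, 8)}.
Selection sid > sid2: {(2, 11, 40, 9, 14), (6, 19, 31, 2, 10), (6, 19, 31, 26, 28), (6, 19, 31, 28, 28), (6, 19, 31, 34, 24), (6, 19, 31, 9, 8), (6, 2, 10, 9, 8), (6, 26, 28, 2, 10), (6, 26, 28, 34, 24), (6, 26, 28, 9, 8), (6, 28, 28, 2, 10), (6, 28, 28, 34, 24), (6, 28, 28, 9, 8), (6, 3, 31, 2, 10), (6, 3, 31, 26, 28), (6, 3, 31, 28, 28), (6, 3, 31, 34, 24), (6, 3, 31, 9, 8), (6, 34, 24, 2, 10), (6, 34, 24, 9, 8)}
Keep only column(s) credits, tid2 (14 duplicate(s) eliminated): {(2, 9), (6, 2), (6, 26), (6, 28), (6, 34), (6, 9)}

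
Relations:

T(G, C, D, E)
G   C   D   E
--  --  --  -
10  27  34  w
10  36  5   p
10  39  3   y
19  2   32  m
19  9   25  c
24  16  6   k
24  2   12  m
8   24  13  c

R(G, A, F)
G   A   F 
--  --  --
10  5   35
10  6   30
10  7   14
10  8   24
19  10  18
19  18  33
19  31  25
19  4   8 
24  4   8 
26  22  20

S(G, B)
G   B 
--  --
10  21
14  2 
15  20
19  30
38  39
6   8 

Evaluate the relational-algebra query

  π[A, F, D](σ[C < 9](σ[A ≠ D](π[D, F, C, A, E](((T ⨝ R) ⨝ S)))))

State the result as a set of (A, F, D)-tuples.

{(10, 18, 32), (18, 33, 32), (31, 25, 32), (4, 8, 32)}

Joining T and R on G yields {(10, 27, 34, w, 5, 35), (10, 27, 34, w, 6, 30), (10, 27, 34, w, 7, 14), (10, 27, 34, w, 8, 24), (10, 36, 5, p, 5, 35), (10, 36, 5, p, 6, 30), (10, 36, 5, p, 7, 14), (10, 36, 5, p, 8, 24), (10, 39, 3, y, 5, 35), (10, 39, 3, y, 6, 30), (10, 39, 3, y, 7, 14), (10, 39, 3, y, 8, 24), (19, 2, 32, m, 10, 18), (19, 2, 32, m, 18, 33), (19, 2, 32, m, 31, 25), (19, 2, 32, m, 4, 8), (19, 9, 25, c, 10, 18), (19, 9, 25, c, 18, 33), (19, 9, 25, c, 31, 25), (19, 9, 25, c, 4, 8), (24, 16, 6, k, 4, 8), (24, 2, 12, m, 4, 8)}.
Joining (T ⨝ R) and S on G yields {(10, 27, 34, w, 5, 35, 21), (10, 27, 34, w, 6, 30, 21), (10, 27, 34, w, 7, 14, 21), (10, 27, 34, w, 8, 24, 21), (10, 36, 5, p, 5, 35, 21), (10, 36, 5, p, 6, 30, 21), (10, 36, 5, p, 7, 14, 21), (10, 36, 5, p, 8, 24, 21), (10, 39, 3, y, 5, 35, 21), (10, 39, 3, y, 6, 30, 21), (10, 39, 3, y, 7, 14, 21), (10, 39, 3, y, 8, 24, 21), (19, 2, 32, m, 10, 18, 30), (19, 2, 32, m, 18, 33, 30), (19, 2, 32, m, 31, 25, 30), (19, 2, 32, m, 4, 8, 30), (19, 9, 25, c, 10, 18, 30), (19, 9, 25, c, 18, 33, 30), (19, 9, 25, c, 31, 25, 30), (19, 9, 25, c, 4, 8, 30)}.
Keep only column(s) D, F, C, A, E: {(25, 18, 9, 10, c), (25, 25, 9, 31, c), (25, 33, 9, 18, c), (25, 8, 9, 4, c), (3, 14, 39, 7, y), (3, 24, 39, 8, y), (3, 30, 39, 6, y), (3, 35, 39, 5, y), (32, 18, 2, 10, m), (32, 25, 2, 31, m), (32, 33, 2, 18, m), (32, 8, 2, 4, m), (34, 14, 27, 7, w), (34, 24, 27, 8, w), (34, 30, 27, 6, w), (34, 35, 27, 5, w), (5, 14, 36, 7, p), (5, 24, 36, 8, p), (5, 30, 36, 6, p), (5, 35, 36, 5, p)}
Selection A ≠ D: {(25, 18, 9, 10, c), (25, 25, 9, 31, c), (25, 33, 9, 18, c), (25, 8, 9, 4, c), (3, 14, 39, 7, y), (3, 24, 39, 8, y), (3, 30, 39, 6, y), (3, 35, 39, 5, y), (32, 18, 2, 10, m), (32, 25, 2, 31, m), (32, 33, 2, 18, m), (32, 8, 2, 4, m), (34, 14, 27, 7, w), (34, 24, 27, 8, w), (34, 30, 27, 6, w), (34, 35, 27, 5, w), (5, 14, 36, 7, p), (5, 24, 36, 8, p), (5, 30, 36, 6, p)}
Selection C < 9: {(32, 18, 2, 10, m), (32, 25, 2, 31, m), (32, 33, 2, 18, m), (32, 8, 2, 4, m)}
Keep only column(s) A, F, D: {(10, 18, 32), (18, 33, 32), (31, 25, 32), (4, 8, 32)}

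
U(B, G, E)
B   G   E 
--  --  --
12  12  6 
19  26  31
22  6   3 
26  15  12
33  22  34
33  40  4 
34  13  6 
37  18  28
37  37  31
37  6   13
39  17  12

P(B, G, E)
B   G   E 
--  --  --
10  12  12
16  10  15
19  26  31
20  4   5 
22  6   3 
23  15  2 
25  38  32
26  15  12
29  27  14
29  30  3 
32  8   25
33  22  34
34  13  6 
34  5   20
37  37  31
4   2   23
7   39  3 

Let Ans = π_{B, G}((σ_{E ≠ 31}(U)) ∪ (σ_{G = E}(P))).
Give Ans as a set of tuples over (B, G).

σ[E ≠ 31]: keep tuples satisfying E ≠ 31 → {(12, 12, 6), (22, 6, 3), (26, 15, 12), (33, 22, 34), (33, 40, 4), (34, 13, 6), (37, 18, 28), (37, 6, 13), (39, 17, 12)}
σ[G = E]: keep tuples satisfying G = E → {(10, 12, 12)}
Union: {(12, 12, 6), (22, 6, 3), (26, 15, 12), (33, 22, 34), (33, 40, 4), (34, 13, 6), (37, 18, 28), (37, 6, 13), (39, 17, 12)} with {(10, 12, 12)} → {(10, 12, 12), (12, 12, 6), (22, 6, 3), (26, 15, 12), (33, 22, 34), (33, 40, 4), (34, 13, 6), (37, 18, 28), (37, 6, 13), (39, 17, 12)}
π_{B, G} gives {(10, 12), (12, 12), (22, 6), (26, 15), (33, 22), (33, 40), (34, 13), (37, 18), (37, 6), (39, 17)}.

{(10, 12), (12, 12), (22, 6), (26, 15), (33, 22), (33, 40), (34, 13), (37, 18), (37, 6), (39, 17)}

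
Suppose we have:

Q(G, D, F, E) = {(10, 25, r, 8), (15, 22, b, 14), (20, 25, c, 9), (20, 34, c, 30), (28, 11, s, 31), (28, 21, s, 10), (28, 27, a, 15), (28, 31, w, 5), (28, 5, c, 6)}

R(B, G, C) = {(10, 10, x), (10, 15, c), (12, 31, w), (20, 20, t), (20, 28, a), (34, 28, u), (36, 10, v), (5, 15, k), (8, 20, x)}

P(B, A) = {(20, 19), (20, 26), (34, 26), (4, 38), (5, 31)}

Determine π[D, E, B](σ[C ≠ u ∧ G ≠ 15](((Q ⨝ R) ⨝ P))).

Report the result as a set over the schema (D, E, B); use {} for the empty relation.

{(11, 31, 20), (21, 10, 20), (25, 9, 20), (27, 15, 20), (31, 5, 20), (34, 30, 20), (5, 6, 20)}

Joining Q and R on G yields {(10, 25, r, 8, 10, x), (10, 25, r, 8, 36, v), (15, 22, b, 14, 10, c), (15, 22, b, 14, 5, k), (20, 25, c, 9, 20, t), (20, 25, c, 9, 8, x), (20, 34, c, 30, 20, t), (20, 34, c, 30, 8, x), (28, 11, s, 31, 20, a), (28, 11, s, 31, 34, u), (28, 21, s, 10, 20, a), (28, 21, s, 10, 34, u), (28, 27, a, 15, 20, a), (28, 27, a, 15, 34, u), (28, 31, w, 5, 20, a), (28, 31, w, 5, 34, u), (28, 5, c, 6, 20, a), (28, 5, c, 6, 34, u)}.
Joining (Q ⨝ R) and P on B yields {(15, 22, b, 14, 5, k, 31), (20, 25, c, 9, 20, t, 19), (20, 25, c, 9, 20, t, 26), (20, 34, c, 30, 20, t, 19), (20, 34, c, 30, 20, t, 26), (28, 11, s, 31, 20, a, 19), (28, 11, s, 31, 20, a, 26), (28, 11, s, 31, 34, u, 26), (28, 21, s, 10, 20, a, 19), (28, 21, s, 10, 20, a, 26), (28, 21, s, 10, 34, u, 26), (28, 27, a, 15, 20, a, 19), (28, 27, a, 15, 20, a, 26), (28, 27, a, 15, 34, u, 26), (28, 31, w, 5, 20, a, 19), (28, 31, w, 5, 20, a, 26), (28, 31, w, 5, 34, u, 26), (28, 5, c, 6, 20, a, 19), (28, 5, c, 6, 20, a, 26), (28, 5, c, 6, 34, u, 26)}.
σ[C ≠ u ∧ G ≠ 15]: keep tuples satisfying C ≠ u ∧ G ≠ 15 → {(20, 25, c, 9, 20, t, 19), (20, 25, c, 9, 20, t, 26), (20, 34, c, 30, 20, t, 19), (20, 34, c, 30, 20, t, 26), (28, 11, s, 31, 20, a, 19), (28, 11, s, 31, 20, a, 26), (28, 21, s, 10, 20, a, 19), (28, 21, s, 10, 20, a, 26), (28, 27, a, 15, 20, a, 19), (28, 27, a, 15, 20, a, 26), (28, 31, w, 5, 20, a, 19), (28, 31, w, 5, 20, a, 26), (28, 5, c, 6, 20, a, 19), (28, 5, c, 6, 20, a, 26)}
π[D, E, B]: project onto (D, E, B) (7 duplicate(s) eliminated) → {(11, 31, 20), (21, 10, 20), (25, 9, 20), (27, 15, 20), (31, 5, 20), (34, 30, 20), (5, 6, 20)}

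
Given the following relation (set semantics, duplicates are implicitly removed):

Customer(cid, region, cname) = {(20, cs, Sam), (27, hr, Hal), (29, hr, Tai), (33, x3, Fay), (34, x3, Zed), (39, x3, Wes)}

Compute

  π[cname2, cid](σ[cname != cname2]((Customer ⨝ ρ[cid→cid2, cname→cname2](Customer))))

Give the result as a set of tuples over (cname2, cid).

ρ[cid→cid2, cname→cname2]: schema becomes (cid2, region, cname2); tuples unchanged.
Joining Customer and ρ[cid→cid2, cname→cname2](Customer) on region yields {(20, cs, Sam, 20, Sam), (27, hr, Hal, 27, Hal), (27, hr, Hal, 29, Tai), (29, hr, Tai, 27, Hal), (29, hr, Tai, 29, Tai), (33, x3, Fay, 33, Fay), (33, x3, Fay, 34, Zed), (33, x3, Fay, 39, Wes), (34, x3, Zed, 33, Fay), (34, x3, Zed, 34, Zed), (34, x3, Zed, 39, Wes), (39, x3, Wes, 33, Fay), (39, x3, Wes, 34, Zed), (39, x3, Wes, 39, Wes)}.
Selection cname != cname2: {(27, hr, Hal, 29, Tai), (29, hr, Tai, 27, Hal), (33, x3, Fay, 34, Zed), (33, x3, Fay, 39, Wes), (34, x3, Zed, 33, Fay), (34, x3, Zed, 39, Wes), (39, x3, Wes, 33, Fay), (39, x3, Wes, 34, Zed)}
π_{cname2, cid} gives {(Fay, 34), (Fay, 39), (Hal, 29), (Tai, 27), (Wes, 33), (Wes, 34), (Zed, 33), (Zed, 39)}.

{(Fay, 34), (Fay, 39), (Hal, 29), (Tai, 27), (Wes, 33), (Wes, 34), (Zed, 33), (Zed, 39)}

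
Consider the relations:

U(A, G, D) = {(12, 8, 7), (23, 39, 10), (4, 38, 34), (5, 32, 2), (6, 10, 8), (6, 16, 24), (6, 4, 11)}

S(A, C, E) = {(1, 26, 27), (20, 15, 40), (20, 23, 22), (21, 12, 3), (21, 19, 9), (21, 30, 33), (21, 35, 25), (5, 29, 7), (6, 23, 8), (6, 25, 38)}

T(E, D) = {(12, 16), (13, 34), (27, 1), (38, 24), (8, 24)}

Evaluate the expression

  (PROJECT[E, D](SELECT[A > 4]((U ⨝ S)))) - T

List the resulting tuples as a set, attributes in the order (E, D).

{(38, 11), (38, 8), (7, 2), (8, 11), (8, 8)}

Natural join on A: {(5, 32, 2, 29, 7), (6, 10, 8, 23, 8), (6, 10, 8, 25, 38), (6, 16, 24, 23, 8), (6, 16, 24, 25, 38), (6, 4, 11, 23, 8), (6, 4, 11, 25, 38)}
σ[A > 4]: keep tuples satisfying A > 4 → {(5, 32, 2, 29, 7), (6, 10, 8, 23, 8), (6, 10, 8, 25, 38), (6, 16, 24, 23, 8), (6, 16, 24, 25, 38), (6, 4, 11, 23, 8), (6, 4, 11, 25, 38)}
π[E, D]: project onto (E, D) → {(38, 11), (38, 24), (38, 8), (7, 2), (8, 11), (8, 24), (8, 8)}
Difference: {(38, 11), (38, 24), (38, 8), (7, 2), (8, 11), (8, 24), (8, 8)} with {(12, 16), (13, 34), (27, 1), (38, 24), (8, 24)} → {(38, 11), (38, 8), (7, 2), (8, 11), (8, 8)}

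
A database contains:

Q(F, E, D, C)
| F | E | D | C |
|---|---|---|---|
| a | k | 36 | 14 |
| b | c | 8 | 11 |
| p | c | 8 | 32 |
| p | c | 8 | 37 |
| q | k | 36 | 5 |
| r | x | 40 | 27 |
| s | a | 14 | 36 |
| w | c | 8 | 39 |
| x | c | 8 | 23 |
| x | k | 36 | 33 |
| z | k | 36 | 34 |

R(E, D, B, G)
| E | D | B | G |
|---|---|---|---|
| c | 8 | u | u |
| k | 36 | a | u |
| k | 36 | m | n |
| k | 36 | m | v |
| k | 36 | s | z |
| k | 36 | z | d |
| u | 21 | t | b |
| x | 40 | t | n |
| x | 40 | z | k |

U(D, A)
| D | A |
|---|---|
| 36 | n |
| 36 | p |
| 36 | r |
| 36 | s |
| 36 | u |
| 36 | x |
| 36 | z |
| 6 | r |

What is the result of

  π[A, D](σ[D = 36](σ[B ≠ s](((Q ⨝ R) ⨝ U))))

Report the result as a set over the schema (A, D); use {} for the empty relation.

{(n, 36), (p, 36), (r, 36), (s, 36), (u, 36), (x, 36), (z, 36)}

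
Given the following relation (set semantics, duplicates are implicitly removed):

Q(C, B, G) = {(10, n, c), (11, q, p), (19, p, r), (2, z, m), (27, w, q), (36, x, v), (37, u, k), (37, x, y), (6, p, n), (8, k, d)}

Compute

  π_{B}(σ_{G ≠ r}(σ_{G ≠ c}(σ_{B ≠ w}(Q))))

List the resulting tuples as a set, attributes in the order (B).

σ[B ≠ w]: keep tuples satisfying B ≠ w → {(10, n, c), (11, q, p), (19, p, r), (2, z, m), (36, x, v), (37, u, k), (37, x, y), (6, p, n), (8, k, d)}
σ[G ≠ c]: keep tuples satisfying G ≠ c → {(11, q, p), (19, p, r), (2, z, m), (36, x, v), (37, u, k), (37, x, y), (6, p, n), (8, k, d)}
σ[G ≠ r]: keep tuples satisfying G ≠ r → {(11, q, p), (2, z, m), (36, x, v), (37, u, k), (37, x, y), (6, p, n), (8, k, d)}
π[B]: project onto (B) (1 duplicate(s) eliminated) → {k, p, q, u, x, z}

{k, p, q, u, x, z}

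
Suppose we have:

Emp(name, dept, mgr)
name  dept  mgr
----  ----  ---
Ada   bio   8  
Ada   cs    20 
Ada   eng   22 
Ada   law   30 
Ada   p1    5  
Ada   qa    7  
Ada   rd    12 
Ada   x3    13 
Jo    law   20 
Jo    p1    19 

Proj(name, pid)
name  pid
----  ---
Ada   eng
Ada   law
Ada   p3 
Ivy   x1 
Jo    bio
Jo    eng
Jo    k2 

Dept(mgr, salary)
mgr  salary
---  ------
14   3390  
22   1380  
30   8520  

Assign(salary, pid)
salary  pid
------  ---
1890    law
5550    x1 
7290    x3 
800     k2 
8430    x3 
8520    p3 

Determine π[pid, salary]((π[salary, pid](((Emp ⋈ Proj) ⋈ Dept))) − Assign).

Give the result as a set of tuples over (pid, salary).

{(eng, 1380), (eng, 8520), (law, 1380), (law, 8520), (p3, 1380)}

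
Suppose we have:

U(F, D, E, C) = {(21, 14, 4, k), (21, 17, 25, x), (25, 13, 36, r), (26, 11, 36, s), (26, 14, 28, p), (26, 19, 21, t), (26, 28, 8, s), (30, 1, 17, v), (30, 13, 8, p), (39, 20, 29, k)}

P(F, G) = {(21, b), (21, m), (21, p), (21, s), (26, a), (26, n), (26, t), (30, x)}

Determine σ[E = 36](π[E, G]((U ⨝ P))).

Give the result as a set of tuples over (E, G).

{(36, a), (36, n), (36, t)}

U ⋈ P (natural join on F): {(21, 14, 4, k, b), (21, 14, 4, k, m), (21, 14, 4, k, p), (21, 14, 4, k, s), (21, 17, 25, x, b), (21, 17, 25, x, m), (21, 17, 25, x, p), (21, 17, 25, x, s), (26, 11, 36, s, a), (26, 11, 36, s, n), (26, 11, 36, s, t), (26, 14, 28, p, a), (26, 14, 28, p, n), (26, 14, 28, p, t), (26, 19, 21, t, a), (26, 19, 21, t, n), (26, 19, 21, t, t), (26, 28, 8, s, a), (26, 28, 8, s, n), (26, 28, 8, s, t), (30, 1, 17, v, x), (30, 13, 8, p, x)}
π_{E, G} gives {(17, x), (21, a), (21, n), (21, t), (25, b), (25, m), (25, p), (25, s), (28, a), (28, n), (28, t), (36, a), (36, n), (36, t), (4, b), (4, m), (4, p), (4, s), (8, a), (8, n), (8, t), (8, x)}.
Apply σ_{E = 36}; surviving tuples: {(36, a), (36, n), (36, t)}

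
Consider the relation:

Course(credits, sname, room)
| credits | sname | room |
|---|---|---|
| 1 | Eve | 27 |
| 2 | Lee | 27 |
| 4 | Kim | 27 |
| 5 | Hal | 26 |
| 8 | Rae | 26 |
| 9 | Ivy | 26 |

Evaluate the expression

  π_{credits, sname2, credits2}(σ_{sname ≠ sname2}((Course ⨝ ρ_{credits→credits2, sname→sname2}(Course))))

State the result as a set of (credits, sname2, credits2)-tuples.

{(1, Kim, 4), (1, Lee, 2), (2, Eve, 1), (2, Kim, 4), (4, Eve, 1), (4, Lee, 2), (5, Ivy, 9), (5, Rae, 8), (8, Hal, 5), (8, Ivy, 9), (9, Hal, 5), (9, Rae, 8)}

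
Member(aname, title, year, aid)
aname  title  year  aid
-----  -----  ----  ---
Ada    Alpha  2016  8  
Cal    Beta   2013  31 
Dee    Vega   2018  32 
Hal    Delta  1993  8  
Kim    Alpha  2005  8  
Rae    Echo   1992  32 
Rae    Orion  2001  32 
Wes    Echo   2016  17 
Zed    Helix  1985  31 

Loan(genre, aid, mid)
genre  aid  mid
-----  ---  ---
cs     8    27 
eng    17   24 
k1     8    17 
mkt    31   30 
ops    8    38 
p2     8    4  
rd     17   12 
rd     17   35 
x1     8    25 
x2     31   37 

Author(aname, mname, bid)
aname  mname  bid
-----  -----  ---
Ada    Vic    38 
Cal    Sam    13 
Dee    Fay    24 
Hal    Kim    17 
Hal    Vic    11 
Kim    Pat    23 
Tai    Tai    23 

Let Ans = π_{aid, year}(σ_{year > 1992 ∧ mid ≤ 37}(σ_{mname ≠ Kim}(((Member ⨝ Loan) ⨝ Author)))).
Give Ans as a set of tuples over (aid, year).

Member ⋈ Loan (natural join on aid): {(Ada, Alpha, 2016, 8, cs, 27), (Ada, Alpha, 2016, 8, k1, 17), (Ada, Alpha, 2016, 8, ops, 38), (Ada, Alpha, 2016, 8, p2, 4), (Ada, Alpha, 2016, 8, x1, 25), (Cal, Beta, 2013, 31, mkt, 30), (Cal, Beta, 2013, 31, x2, 37), (Hal, Delta, 1993, 8, cs, 27), (Hal, Delta, 1993, 8, k1, 17), (Hal, Delta, 1993, 8, ops, 38), (Hal, Delta, 1993, 8, p2, 4), (Hal, Delta, 1993, 8, x1, 25), (Kim, Alpha, 2005, 8, cs, 27), (Kim, Alpha, 2005, 8, k1, 17), (Kim, Alpha, 2005, 8, ops, 38), (Kim, Alpha, 2005, 8, p2, 4), (Kim, Alpha, 2005, 8, x1, 25), (Wes, Echo, 2016, 17, eng, 24), (Wes, Echo, 2016, 17, rd, 12), (Wes, Echo, 2016, 17, rd, 35), (Zed, Helix, 1985, 31, mkt, 30), (Zed, Helix, 1985, 31, x2, 37)}
(Member ⨝ Loan) ⋈ Author (natural join on aname): {(Ada, Alpha, 2016, 8, cs, 27, Vic, 38), (Ada, Alpha, 2016, 8, k1, 17, Vic, 38), (Ada, Alpha, 2016, 8, ops, 38, Vic, 38), (Ada, Alpha, 2016, 8, p2, 4, Vic, 38), (Ada, Alpha, 2016, 8, x1, 25, Vic, 38), (Cal, Beta, 2013, 31, mkt, 30, Sam, 13), (Cal, Beta, 2013, 31, x2, 37, Sam, 13), (Hal, Delta, 1993, 8, cs, 27, Kim, 17), (Hal, Delta, 1993, 8, cs, 27, Vic, 11), (Hal, Delta, 1993, 8, k1, 17, Kim, 17), (Hal, Delta, 1993, 8, k1, 17, Vic, 11), (Hal, Delta, 1993, 8, ops, 38, Kim, 17), (Hal, Delta, 1993, 8, ops, 38, Vic, 11), (Hal, Delta, 1993, 8, p2, 4, Kim, 17), (Hal, Delta, 1993, 8, p2, 4, Vic, 11), (Hal, Delta, 1993, 8, x1, 25, Kim, 17), (Hal, Delta, 1993, 8, x1, 25, Vic, 11), (Kim, Alpha, 2005, 8, cs, 27, Pat, 23), (Kim, Alpha, 2005, 8, k1, 17, Pat, 23), (Kim, Alpha, 2005, 8, ops, 38, Pat, 23), (Kim, Alpha, 2005, 8, p2, 4, Pat, 23), (Kim, Alpha, 2005, 8, x1, 25, Pat, 23)}
Apply σ_{mname ≠ Kim}; surviving tuples: {(Ada, Alpha, 2016, 8, cs, 27, Vic, 38), (Ada, Alpha, 2016, 8, k1, 17, Vic, 38), (Ada, Alpha, 2016, 8, ops, 38, Vic, 38), (Ada, Alpha, 2016, 8, p2, 4, Vic, 38), (Ada, Alpha, 2016, 8, x1, 25, Vic, 38), (Cal, Beta, 2013, 31, mkt, 30, Sam, 13), (Cal, Beta, 2013, 31, x2, 37, Sam, 13), (Hal, Delta, 1993, 8, cs, 27, Vic, 11), (Hal, Delta, 1993, 8, k1, 17, Vic, 11), (Hal, Delta, 1993, 8, ops, 38, Vic, 11), (Hal, Delta, 1993, 8, p2, 4, Vic, 11), (Hal, Delta, 1993, 8, x1, 25, Vic, 11), (Kim, Alpha, 2005, 8, cs, 27, Pat, 23), (Kim, Alpha, 2005, 8, k1, 17, Pat, 23), (Kim, Alpha, 2005, 8, ops, 38, Pat, 23), (Kim, Alpha, 2005, 8, p2, 4, Pat, 23), (Kim, Alpha, 2005, 8, x1, 25, Pat, 23)}
Apply σ_{year > 1992 ∧ mid ≤ 37}; surviving tuples: {(Ada, Alpha, 2016, 8, cs, 27, Vic, 38), (Ada, Alpha, 2016, 8, k1, 17, Vic, 38), (Ada, Alpha, 2016, 8, p2, 4, Vic, 38), (Ada, Alpha, 2016, 8, x1, 25, Vic, 38), (Cal, Beta, 2013, 31, mkt, 30, Sam, 13), (Cal, Beta, 2013, 31, x2, 37, Sam, 13), (Hal, Delta, 1993, 8, cs, 27, Vic, 11), (Hal, Delta, 1993, 8, k1, 17, Vic, 11), (Hal, Delta, 1993, 8, p2, 4, Vic, 11), (Hal, Delta, 1993, 8, x1, 25, Vic, 11), (Kim, Alpha, 2005, 8, cs, 27, Pat, 23), (Kim, Alpha, 2005, 8, k1, 17, Pat, 23), (Kim, Alpha, 2005, 8, p2, 4, Pat, 23), (Kim, Alpha, 2005, 8, x1, 25, Pat, 23)}
Keep only column(s) aid, year (10 duplicate(s) eliminated): {(31, 2013), (8, 1993), (8, 2005), (8, 2016)}

{(31, 2013), (8, 1993), (8, 2005), (8, 2016)}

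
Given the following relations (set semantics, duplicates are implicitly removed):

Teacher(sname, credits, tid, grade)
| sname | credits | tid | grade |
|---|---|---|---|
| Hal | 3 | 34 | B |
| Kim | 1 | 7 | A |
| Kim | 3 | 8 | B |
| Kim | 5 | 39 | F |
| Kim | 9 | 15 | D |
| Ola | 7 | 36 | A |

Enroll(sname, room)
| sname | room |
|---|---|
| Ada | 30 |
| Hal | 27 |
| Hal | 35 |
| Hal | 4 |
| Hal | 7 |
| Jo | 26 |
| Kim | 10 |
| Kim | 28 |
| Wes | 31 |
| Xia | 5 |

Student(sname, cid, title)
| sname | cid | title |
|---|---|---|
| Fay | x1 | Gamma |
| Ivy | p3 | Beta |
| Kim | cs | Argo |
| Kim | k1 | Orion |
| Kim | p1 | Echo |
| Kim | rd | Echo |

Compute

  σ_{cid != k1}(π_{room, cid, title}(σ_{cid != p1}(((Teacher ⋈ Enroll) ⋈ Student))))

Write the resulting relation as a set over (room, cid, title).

{(10, cs, Argo), (10, rd, Echo), (28, cs, Argo), (28, rd, Echo)}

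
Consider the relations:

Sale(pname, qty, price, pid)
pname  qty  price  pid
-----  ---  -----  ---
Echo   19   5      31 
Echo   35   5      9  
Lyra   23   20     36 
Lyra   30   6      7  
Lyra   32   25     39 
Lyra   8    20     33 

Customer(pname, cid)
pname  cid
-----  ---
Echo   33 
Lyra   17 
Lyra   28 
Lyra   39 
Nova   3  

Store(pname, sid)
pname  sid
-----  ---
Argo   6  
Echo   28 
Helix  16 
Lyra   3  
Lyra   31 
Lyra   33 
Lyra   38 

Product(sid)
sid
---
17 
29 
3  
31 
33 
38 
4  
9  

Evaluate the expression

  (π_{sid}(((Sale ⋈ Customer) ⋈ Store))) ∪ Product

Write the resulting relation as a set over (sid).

{17, 28, 29, 3, 31, 33, 38, 4, 9}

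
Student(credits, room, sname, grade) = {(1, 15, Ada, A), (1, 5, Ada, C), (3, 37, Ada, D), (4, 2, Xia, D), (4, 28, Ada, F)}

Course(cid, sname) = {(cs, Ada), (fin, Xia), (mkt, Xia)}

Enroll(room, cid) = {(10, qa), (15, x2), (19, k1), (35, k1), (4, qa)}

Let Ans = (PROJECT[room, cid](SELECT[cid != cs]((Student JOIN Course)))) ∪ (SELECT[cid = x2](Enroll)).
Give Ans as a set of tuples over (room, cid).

{(15, x2), (2, fin), (2, mkt)}

Joining Student and Course on sname yields {(1, 15, Ada, A, cs), (1, 5, Ada, C, cs), (3, 37, Ada, D, cs), (4, 2, Xia, D, fin), (4, 2, Xia, D, mkt), (4, 28, Ada, F, cs)}.
σ[cid != cs]: keep tuples satisfying cid != cs → {(4, 2, Xia, D, fin), (4, 2, Xia, D, mkt)}
π_{room, cid} gives {(2, fin), (2, mkt)}.
σ[cid = x2]: keep tuples satisfying cid = x2 → {(15, x2)}
Set union of the two operands is {(15, x2), (2, fin), (2, mkt)}.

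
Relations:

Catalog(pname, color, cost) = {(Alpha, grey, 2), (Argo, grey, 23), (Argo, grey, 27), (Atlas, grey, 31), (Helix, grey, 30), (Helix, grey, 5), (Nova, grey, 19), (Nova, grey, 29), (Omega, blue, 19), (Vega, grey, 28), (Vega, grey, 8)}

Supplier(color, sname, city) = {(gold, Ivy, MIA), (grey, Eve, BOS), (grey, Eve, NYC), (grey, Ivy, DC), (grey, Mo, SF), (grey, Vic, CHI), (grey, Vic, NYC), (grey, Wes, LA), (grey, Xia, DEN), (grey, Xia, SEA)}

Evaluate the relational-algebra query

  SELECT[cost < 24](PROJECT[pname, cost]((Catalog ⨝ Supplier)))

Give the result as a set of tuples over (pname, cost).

{(Alpha, 2), (Argo, 23), (Helix, 5), (Nova, 19), (Vega, 8)}

Natural join on color: {(Alpha, grey, 2, Eve, BOS), (Alpha, grey, 2, Eve, NYC), (Alpha, grey, 2, Ivy, DC), (Alpha, grey, 2, Mo, SF), (Alpha, grey, 2, Vic, CHI), (Alpha, grey, 2, Vic, NYC), (Alpha, grey, 2, Wes, LA), (Alpha, grey, 2, Xia, DEN), (Alpha, grey, 2, Xia, SEA), (Argo, grey, 23, Eve, BOS), (Argo, grey, 23, Eve, NYC), (Argo, grey, 23, Ivy, DC), (Argo, grey, 23, Mo, SF), (Argo, grey, 23, Vic, CHI), (Argo, grey, 23, Vic, NYC), (Argo, grey, 23, Wes, LA), (Argo, grey, 23, Xia, DEN), (Argo, grey, 23, Xia, SEA), (Argo, grey, 27, Eve, BOS), (Argo, grey, 27, Eve, NYC), (Argo, grey, 27, Ivy, DC), (Argo, grey, 27, Mo, SF), (Argo, grey, 27, Vic, CHI), (Argo, grey, 27, Vic, NYC), (Argo, grey, 27, Wes, LA), (Argo, grey, 27, Xia, DEN), (Argo, grey, 27, Xia, SEA), (Atlas, grey, 31, Eve, BOS), (Atlas, grey, 31, Eve, NYC), (Atlas, grey, 31, Ivy, DC), (Atlas, grey, 31, Mo, SF), (Atlas, grey, 31, Vic, CHI), (Atlas, grey, 31, Vic, NYC), (Atlas, grey, 31, Wes, LA), (Atlas, grey, 31, Xia, DEN), (Atlas, grey, 31, Xia, SEA), (Helix, grey, 30, Eve, BOS), (Helix, grey, 30, Eve, NYC), (Helix, grey, 30, Ivy, DC), (Helix, grey, 30, Mo, SF), (Helix, grey, 30, Vic, CHI), (Helix, grey, 30, Vic, NYC), (Helix, grey, 30, Wes, LA), (Helix, grey, 30, Xia, DEN), (Helix, grey, 30, Xia, SEA), (Helix, grey, 5, Eve, BOS), (Helix, grey, 5, Eve, NYC), (Helix, grey, 5, Ivy, DC), (Helix, grey, 5, Mo, SF), (Helix, grey, 5, Vic, CHI), (Helix, grey, 5, Vic, NYC), (Helix, grey, 5, Wes, LA), (Helix, grey, 5, Xia, DEN), (Helix, grey, 5, Xia, SEA), (Nova, grey, 19, Eve, BOS), (Nova, grey, 19, Eve, NYC), (Nova, grey, 19, Ivy, DC), (Nova, grey, 19, Mo, SF), (Nova, grey, 19, Vic, CHI), (Nova, grey, 19, Vic, NYC), (Nova, grey, 19, Wes, LA), (Nova, grey, 19, Xia, DEN), (Nova, grey, 19, Xia, SEA), (Nova, grey, 29, Eve, BOS), (Nova, grey, 29, Eve, NYC), (Nova, grey, 29, Ivy, DC), (Nova, grey, 29, Mo, SF), (Nova, grey, 29, Vic, CHI), (Nova, grey, 29, Vic, NYC), (Nova, grey, 29, Wes, LA), (Nova, grey, 29, Xia, DEN), (Nova, grey, 29, Xia, SEA), (Vega, grey, 28, Eve, BOS), (Vega, grey, 28, Eve, NYC), (Vega, grey, 28, Ivy, DC), (Vega, grey, 28, Mo, SF), (Vega, grey, 28, Vic, CHI), (Vega, grey, 28, Vic, NYC), (Vega, grey, 28, Wes, LA), (Vega, grey, 28, Xia, DEN), (Vega, grey, 28, Xia, SEA), (Vega, grey, 8, Eve, BOS), (Vega, grey, 8, Eve, NYC), (Vega, grey, 8, Ivy, DC), (Vega, grey, 8, Mo, SF), (Vega, grey, 8, Vic, CHI), (Vega, grey, 8, Vic, NYC), (Vega, grey, 8, Wes, LA), (Vega, grey, 8, Xia, DEN), (Vega, grey, 8, Xia, SEA)}
Projecting to pname, cost (80 duplicate(s) eliminated): {(Alpha, 2), (Argo, 23), (Argo, 27), (Atlas, 31), (Helix, 30), (Helix, 5), (Nova, 19), (Nova, 29), (Vega, 28), (Vega, 8)}
Apply σ_{cost < 24}; surviving tuples: {(Alpha, 2), (Argo, 23), (Helix, 5), (Nova, 19), (Vega, 8)}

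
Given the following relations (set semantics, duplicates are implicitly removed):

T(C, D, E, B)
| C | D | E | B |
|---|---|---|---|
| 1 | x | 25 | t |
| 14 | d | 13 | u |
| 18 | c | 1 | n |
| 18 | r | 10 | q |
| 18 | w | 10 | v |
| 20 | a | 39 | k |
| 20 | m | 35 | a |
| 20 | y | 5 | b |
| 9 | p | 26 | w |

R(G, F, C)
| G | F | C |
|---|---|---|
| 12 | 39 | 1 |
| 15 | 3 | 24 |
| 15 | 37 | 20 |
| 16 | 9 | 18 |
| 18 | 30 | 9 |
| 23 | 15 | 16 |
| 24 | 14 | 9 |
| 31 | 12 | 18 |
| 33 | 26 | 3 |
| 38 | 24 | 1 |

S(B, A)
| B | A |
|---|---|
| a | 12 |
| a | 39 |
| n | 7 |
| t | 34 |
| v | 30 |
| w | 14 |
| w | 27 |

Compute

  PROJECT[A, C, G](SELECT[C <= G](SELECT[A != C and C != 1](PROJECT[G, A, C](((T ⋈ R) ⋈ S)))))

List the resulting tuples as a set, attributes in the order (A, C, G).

{(14, 9, 18), (14, 9, 24), (27, 9, 18), (27, 9, 24), (30, 18, 31), (7, 18, 31)}

Natural join on C: {(1, x, 25, t, 12, 39), (1, x, 25, t, 38, 24), (18, c, 1, n, 16, 9), (18, c, 1, n, 31, 12), (18, r, 10, q, 16, 9), (18, r, 10, q, 31, 12), (18, w, 10, v, 16, 9), (18, w, 10, v, 31, 12), (20, a, 39, k, 15, 37), (20, m, 35, a, 15, 37), (20, y, 5, b, 15, 37), (9, p, 26, w, 18, 30), (9, p, 26, w, 24, 14)}
Natural join on B: {(1, x, 25, t, 12, 39, 34), (1, x, 25, t, 38, 24, 34), (18, c, 1, n, 16, 9, 7), (18, c, 1, n, 31, 12, 7), (18, w, 10, v, 16, 9, 30), (18, w, 10, v, 31, 12, 30), (20, m, 35, a, 15, 37, 12), (20, m, 35, a, 15, 37, 39), (9, p, 26, w, 18, 30, 14), (9, p, 26, w, 18, 30, 27), (9, p, 26, w, 24, 14, 14), (9, p, 26, w, 24, 14, 27)}
π_{G, A, C} gives {(12, 34, 1), (15, 12, 20), (15, 39, 20), (16, 30, 18), (16, 7, 18), (18, 14, 9), (18, 27, 9), (24, 14, 9), (24, 27, 9), (31, 30, 18), (31, 7, 18), (38, 34, 1)}.
Selection A != C and C != 1: {(15, 12, 20), (15, 39, 20), (16, 30, 18), (16, 7, 18), (18, 14, 9), (18, 27, 9), (24, 14, 9), (24, 27, 9), (31, 30, 18), (31, 7, 18)}
Selection C <= G: {(18, 14, 9), (18, 27, 9), (24, 14, 9), (24, 27, 9), (31, 30, 18), (31, 7, 18)}
π_{A, C, G} gives {(14, 9, 18), (14, 9, 24), (27, 9, 18), (27, 9, 24), (30, 18, 31), (7, 18, 31)}.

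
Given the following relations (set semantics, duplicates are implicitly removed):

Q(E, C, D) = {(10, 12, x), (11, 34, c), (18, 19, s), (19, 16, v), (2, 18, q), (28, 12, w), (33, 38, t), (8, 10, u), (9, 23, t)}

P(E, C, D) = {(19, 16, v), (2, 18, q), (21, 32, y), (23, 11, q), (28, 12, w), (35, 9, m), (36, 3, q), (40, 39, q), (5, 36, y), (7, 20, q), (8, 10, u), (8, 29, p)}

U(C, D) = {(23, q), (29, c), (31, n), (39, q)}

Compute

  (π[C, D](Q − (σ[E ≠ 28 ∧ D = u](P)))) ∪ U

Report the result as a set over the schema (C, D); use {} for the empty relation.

{(12, w), (12, x), (16, v), (18, q), (19, s), (23, q), (23, t), (29, c), (31, n), (34, c), (38, t), (39, q)}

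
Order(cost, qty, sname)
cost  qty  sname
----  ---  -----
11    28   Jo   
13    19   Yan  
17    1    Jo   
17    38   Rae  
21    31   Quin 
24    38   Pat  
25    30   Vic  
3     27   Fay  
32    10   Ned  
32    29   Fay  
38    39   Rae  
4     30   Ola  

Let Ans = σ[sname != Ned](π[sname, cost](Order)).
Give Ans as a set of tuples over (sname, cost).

Projecting to sname, cost: {(Fay, 3), (Fay, 32), (Jo, 11), (Jo, 17), (Ned, 32), (Ola, 4), (Pat, 24), (Quin, 21), (Rae, 17), (Rae, 38), (Vic, 25), (Yan, 13)}
σ[sname != Ned]: keep tuples satisfying sname != Ned → {(Fay, 3), (Fay, 32), (Jo, 11), (Jo, 17), (Ola, 4), (Pat, 24), (Quin, 21), (Rae, 17), (Rae, 38), (Vic, 25), (Yan, 13)}

{(Fay, 3), (Fay, 32), (Jo, 11), (Jo, 17), (Ola, 4), (Pat, 24), (Quin, 21), (Rae, 17), (Rae, 38), (Vic, 25), (Yan, 13)}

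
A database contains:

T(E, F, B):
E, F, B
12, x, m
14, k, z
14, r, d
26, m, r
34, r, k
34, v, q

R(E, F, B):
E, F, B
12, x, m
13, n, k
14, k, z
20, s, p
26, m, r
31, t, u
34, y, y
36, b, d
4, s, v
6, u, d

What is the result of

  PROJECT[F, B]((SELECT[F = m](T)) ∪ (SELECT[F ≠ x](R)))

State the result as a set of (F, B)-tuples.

{(b, d), (k, z), (m, r), (n, k), (s, p), (s, v), (t, u), (u, d), (y, y)}

σ[F = m]: keep tuples satisfying F = m → {(26, m, r)}
σ[F ≠ x]: keep tuples satisfying F ≠ x → {(13, n, k), (14, k, z), (20, s, p), (26, m, r), (31, t, u), (34, y, y), (36, b, d), (4, s, v), (6, u, d)}
Union: {(26, m, r)} with {(13, n, k), (14, k, z), (20, s, p), (26, m, r), (31, t, u), (34, y, y), (36, b, d), (4, s, v), (6, u, d)} → {(13, n, k), (14, k, z), (20, s, p), (26, m, r), (31, t, u), (34, y, y), (36, b, d), (4, s, v), (6, u, d)}
Projecting to F, B: {(b, d), (k, z), (m, r), (n, k), (s, p), (s, v), (t, u), (u, d), (y, y)}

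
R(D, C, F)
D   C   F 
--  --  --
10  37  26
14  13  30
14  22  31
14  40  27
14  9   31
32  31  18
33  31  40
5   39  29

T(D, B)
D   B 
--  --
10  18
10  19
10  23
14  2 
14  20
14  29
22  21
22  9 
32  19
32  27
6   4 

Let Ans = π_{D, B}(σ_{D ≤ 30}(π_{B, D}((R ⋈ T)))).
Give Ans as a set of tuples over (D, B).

R ⋈ T (natural join on D): {(10, 37, 26, 18), (10, 37, 26, 19), (10, 37, 26, 23), (14, 13, 30, 2), (14, 13, 30, 20), (14, 13, 30, 29), (14, 22, 31, 2), (14, 22, 31, 20), (14, 22, 31, 29), (14, 40, 27, 2), (14, 40, 27, 20), (14, 40, 27, 29), (14, 9, 31, 2), (14, 9, 31, 20), (14, 9, 31, 29), (32, 31, 18, 19), (32, 31, 18, 27)}
Projecting to B, D (9 duplicate(s) eliminated): {(18, 10), (19, 10), (19, 32), (2, 14), (20, 14), (23, 10), (27, 32), (29, 14)}
σ[D ≤ 30]: keep tuples satisfying D ≤ 30 → {(18, 10), (19, 10), (2, 14), (20, 14), (23, 10), (29, 14)}
Projecting to D, B: {(10, 18), (10, 19), (10, 23), (14, 2), (14, 20), (14, 29)}

{(10, 18), (10, 19), (10, 23), (14, 2), (14, 20), (14, 29)}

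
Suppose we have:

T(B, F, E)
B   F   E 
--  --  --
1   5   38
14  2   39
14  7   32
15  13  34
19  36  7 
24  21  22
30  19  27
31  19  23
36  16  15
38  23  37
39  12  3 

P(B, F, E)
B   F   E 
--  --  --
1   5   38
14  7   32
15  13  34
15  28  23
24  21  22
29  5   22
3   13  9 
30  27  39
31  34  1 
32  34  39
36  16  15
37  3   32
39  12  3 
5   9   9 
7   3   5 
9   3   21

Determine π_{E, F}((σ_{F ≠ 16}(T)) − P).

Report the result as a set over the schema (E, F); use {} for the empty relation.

Apply σ_{F ≠ 16}; surviving tuples: {(1, 5, 38), (14, 2, 39), (14, 7, 32), (15, 13, 34), (19, 36, 7), (24, 21, 22), (30, 19, 27), (31, 19, 23), (38, 23, 37), (39, 12, 3)}
Taking the difference: {(14, 2, 39), (19, 36, 7), (30, 19, 27), (31, 19, 23), (38, 23, 37)}
Keep only column(s) E, F: {(23, 19), (27, 19), (37, 23), (39, 2), (7, 36)}

{(23, 19), (27, 19), (37, 23), (39, 2), (7, 36)}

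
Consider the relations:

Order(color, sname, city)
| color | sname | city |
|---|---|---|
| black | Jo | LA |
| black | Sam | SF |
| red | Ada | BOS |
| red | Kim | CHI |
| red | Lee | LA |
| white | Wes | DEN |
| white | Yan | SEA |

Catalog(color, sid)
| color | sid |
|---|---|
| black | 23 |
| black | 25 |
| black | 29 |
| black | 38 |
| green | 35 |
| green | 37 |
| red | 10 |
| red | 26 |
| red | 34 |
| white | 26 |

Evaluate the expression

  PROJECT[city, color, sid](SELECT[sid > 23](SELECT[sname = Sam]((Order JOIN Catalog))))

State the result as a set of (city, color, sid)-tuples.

{(SF, black, 25), (SF, black, 29), (SF, black, 38)}

Order ⋈ Catalog (natural join on color): {(black, Jo, LA, 23), (black, Jo, LA, 25), (black, Jo, LA, 29), (black, Jo, LA, 38), (black, Sam, SF, 23), (black, Sam, SF, 25), (black, Sam, SF, 29), (black, Sam, SF, 38), (red, Ada, BOS, 10), (red, Ada, BOS, 26), (red, Ada, BOS, 34), (red, Kim, CHI, 10), (red, Kim, CHI, 26), (red, Kim, CHI, 34), (red, Lee, LA, 10), (red, Lee, LA, 26), (red, Lee, LA, 34), (white, Wes, DEN, 26), (white, Yan, SEA, 26)}
Selection sname = Sam: {(black, Sam, SF, 23), (black, Sam, SF, 25), (black, Sam, SF, 29), (black, Sam, SF, 38)}
Selection sid > 23: {(black, Sam, SF, 25), (black, Sam, SF, 29), (black, Sam, SF, 38)}
Projecting to city, color, sid: {(SF, black, 25), (SF, black, 29), (SF, black, 38)}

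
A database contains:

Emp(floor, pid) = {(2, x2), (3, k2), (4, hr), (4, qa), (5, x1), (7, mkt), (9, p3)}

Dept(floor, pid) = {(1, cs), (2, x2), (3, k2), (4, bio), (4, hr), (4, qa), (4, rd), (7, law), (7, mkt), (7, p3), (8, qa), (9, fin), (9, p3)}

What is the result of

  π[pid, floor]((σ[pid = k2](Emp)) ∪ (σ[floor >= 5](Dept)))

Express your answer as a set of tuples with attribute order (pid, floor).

{(fin, 9), (k2, 3), (law, 7), (mkt, 7), (p3, 7), (p3, 9), (qa, 8)}

Filtering on pid = k2 leaves {(3, k2)}.
Filtering on floor >= 5 leaves {(7, law), (7, mkt), (7, p3), (8, qa), (9, fin), (9, p3)}.
Taking the union: {(3, k2), (7, law), (7, mkt), (7, p3), (8, qa), (9, fin), (9, p3)}
Keep only column(s) pid, floor: {(fin, 9), (k2, 3), (law, 7), (mkt, 7), (p3, 7), (p3, 9), (qa, 8)}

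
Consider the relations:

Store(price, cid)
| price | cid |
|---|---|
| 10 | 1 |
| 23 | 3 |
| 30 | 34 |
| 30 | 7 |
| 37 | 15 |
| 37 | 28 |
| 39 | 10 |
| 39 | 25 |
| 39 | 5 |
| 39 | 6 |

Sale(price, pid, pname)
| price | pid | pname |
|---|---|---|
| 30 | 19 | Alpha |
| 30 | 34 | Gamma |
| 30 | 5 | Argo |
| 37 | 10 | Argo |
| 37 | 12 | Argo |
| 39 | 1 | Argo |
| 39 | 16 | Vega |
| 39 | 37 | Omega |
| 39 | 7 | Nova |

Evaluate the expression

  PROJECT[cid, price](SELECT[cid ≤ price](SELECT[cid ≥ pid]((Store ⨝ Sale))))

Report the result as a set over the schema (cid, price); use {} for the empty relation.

Natural join on price: {(30, 34, 19, Alpha), (30, 34, 34, Gamma), (30, 34, 5, Argo), (30, 7, 19, Alpha), (30, 7, 34, Gamma), (30, 7, 5, Argo), (37, 15, 10, Argo), (37, 15, 12, Argo), (37, 28, 10, Argo), (37, 28, 12, Argo), (39, 10, 1, Argo), (39, 10, 16, Vega), (39, 10, 37, Omega), (39, 10, 7, Nova), (39, 25, 1, Argo), (39, 25, 16, Vega), (39, 25, 37, Omega), (39, 25, 7, Nova), (39, 5, 1, Argo), (39, 5, 16, Vega), (39, 5, 37, Omega), (39, 5, 7, Nova), (39, 6, 1, Argo), (39, 6, 16, Vega), (39, 6, 37, Omega), (39, 6, 7, Nova)}
Filtering on cid ≥ pid leaves {(30, 34, 19, Alpha), (30, 34, 34, Gamma), (30, 34, 5, Argo), (30, 7, 5, Argo), (37, 15, 10, Argo), (37, 15, 12, Argo), (37, 28, 10, Argo), (37, 28, 12, Argo), (39, 10, 1, Argo), (39, 10, 7, Nova), (39, 25, 1, Argo), (39, 25, 16, Vega), (39, 25, 7, Nova), (39, 5, 1, Argo), (39, 6, 1, Argo)}.
Filtering on cid ≤ price leaves {(30, 7, 5, Argo), (37, 15, 10, Argo), (37, 15, 12, Argo), (37, 28, 10, Argo), (37, 28, 12, Argo), (39, 10, 1, Argo), (39, 10, 7, Nova), (39, 25, 1, Argo), (39, 25, 16, Vega), (39, 25, 7, Nova), (39, 5, 1, Argo), (39, 6, 1, Argo)}.
π_{cid, price} gives {(10, 39), (15, 37), (25, 39), (28, 37), (5, 39), (6, 39), (7, 30)} (5 duplicate(s) eliminated).

{(10, 39), (15, 37), (25, 39), (28, 37), (5, 39), (6, 39), (7, 30)}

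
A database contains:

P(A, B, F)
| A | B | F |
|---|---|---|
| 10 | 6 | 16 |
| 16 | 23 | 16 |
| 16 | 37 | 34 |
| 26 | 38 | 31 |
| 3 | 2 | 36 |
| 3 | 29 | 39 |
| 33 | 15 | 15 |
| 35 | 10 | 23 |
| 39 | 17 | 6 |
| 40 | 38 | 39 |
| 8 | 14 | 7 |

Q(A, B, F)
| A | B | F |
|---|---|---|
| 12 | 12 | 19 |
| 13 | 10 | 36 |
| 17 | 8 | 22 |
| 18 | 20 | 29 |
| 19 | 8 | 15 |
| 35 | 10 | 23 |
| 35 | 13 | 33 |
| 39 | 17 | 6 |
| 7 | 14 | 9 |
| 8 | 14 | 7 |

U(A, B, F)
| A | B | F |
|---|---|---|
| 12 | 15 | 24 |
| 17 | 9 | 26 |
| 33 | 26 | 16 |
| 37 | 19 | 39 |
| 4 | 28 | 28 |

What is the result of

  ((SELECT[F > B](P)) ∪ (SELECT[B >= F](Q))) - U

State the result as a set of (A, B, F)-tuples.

{(10, 6, 16), (3, 2, 36), (3, 29, 39), (35, 10, 23), (39, 17, 6), (40, 38, 39), (7, 14, 9), (8, 14, 7)}

Selection F > B: {(10, 6, 16), (3, 2, 36), (3, 29, 39), (35, 10, 23), (40, 38, 39)}
Selection B >= F: {(39, 17, 6), (7, 14, 9), (8, 14, 7)}
Taking the union: {(10, 6, 16), (3, 2, 36), (3, 29, 39), (35, 10, 23), (39, 17, 6), (40, 38, 39), (7, 14, 9), (8, 14, 7)}
Taking the difference: {(10, 6, 16), (3, 2, 36), (3, 29, 39), (35, 10, 23), (39, 17, 6), (40, 38, 39), (7, 14, 9), (8, 14, 7)}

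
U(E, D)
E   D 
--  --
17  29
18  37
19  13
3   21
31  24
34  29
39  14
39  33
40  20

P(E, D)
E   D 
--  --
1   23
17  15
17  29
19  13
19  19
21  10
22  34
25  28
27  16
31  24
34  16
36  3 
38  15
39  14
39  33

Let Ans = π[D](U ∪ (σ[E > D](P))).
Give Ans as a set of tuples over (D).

{10, 13, 14, 15, 16, 20, 21, 24, 29, 3, 33, 37}

Selection E > D: {(17, 15), (19, 13), (21, 10), (27, 16), (31, 24), (34, 16), (36, 3), (38, 15), (39, 14), (39, 33)}
Set union of the two operands is {(17, 15), (17, 29), (18, 37), (19, 13), (21, 10), (27, 16), (3, 21), (31, 24), (34, 16), (34, 29), (36, 3), (38, 15), (39, 14), (39, 33), (40, 20)}.
π[D]: project onto (D) (3 duplicate(s) eliminated) → {10, 13, 14, 15, 16, 20, 21, 24, 29, 3, 33, 37}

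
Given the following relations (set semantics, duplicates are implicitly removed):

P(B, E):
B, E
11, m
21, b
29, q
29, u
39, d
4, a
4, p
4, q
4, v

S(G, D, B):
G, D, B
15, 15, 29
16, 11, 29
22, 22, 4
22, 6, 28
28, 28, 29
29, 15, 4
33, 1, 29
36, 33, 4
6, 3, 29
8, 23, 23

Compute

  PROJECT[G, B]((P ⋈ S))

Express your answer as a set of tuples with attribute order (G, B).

Joining P and S on B yields {(29, q, 15, 15), (29, q, 16, 11), (29, q, 28, 28), (29, q, 33, 1), (29, q, 6, 3), (29, u, 15, 15), (29, u, 16, 11), (29, u, 28, 28), (29, u, 33, 1), (29, u, 6, 3), (4, a, 22, 22), (4, a, 29, 15), (4, a, 36, 33), (4, p, 22, 22), (4, p, 29, 15), (4, p, 36, 33), (4, q, 22, 22), (4, q, 29, 15), (4, q, 36, 33), (4, v, 22, 22), (4, v, 29, 15), (4, v, 36, 33)}.
π_{G, B} gives {(15, 29), (16, 29), (22, 4), (28, 29), (29, 4), (33, 29), (36, 4), (6, 29)} (14 duplicate(s) eliminated).

{(15, 29), (16, 29), (22, 4), (28, 29), (29, 4), (33, 29), (36, 4), (6, 29)}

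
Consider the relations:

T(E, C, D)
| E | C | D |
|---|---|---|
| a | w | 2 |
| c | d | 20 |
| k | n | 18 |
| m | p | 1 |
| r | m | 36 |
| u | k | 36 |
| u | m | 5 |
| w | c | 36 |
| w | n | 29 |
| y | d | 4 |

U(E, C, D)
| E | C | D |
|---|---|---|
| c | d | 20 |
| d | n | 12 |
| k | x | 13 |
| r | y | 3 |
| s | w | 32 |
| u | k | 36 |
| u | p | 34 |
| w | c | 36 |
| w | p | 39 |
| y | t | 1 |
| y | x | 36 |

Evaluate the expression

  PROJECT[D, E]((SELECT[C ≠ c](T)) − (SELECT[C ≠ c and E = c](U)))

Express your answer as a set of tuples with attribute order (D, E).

{(1, m), (18, k), (2, a), (29, w), (36, r), (36, u), (4, y), (5, u)}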